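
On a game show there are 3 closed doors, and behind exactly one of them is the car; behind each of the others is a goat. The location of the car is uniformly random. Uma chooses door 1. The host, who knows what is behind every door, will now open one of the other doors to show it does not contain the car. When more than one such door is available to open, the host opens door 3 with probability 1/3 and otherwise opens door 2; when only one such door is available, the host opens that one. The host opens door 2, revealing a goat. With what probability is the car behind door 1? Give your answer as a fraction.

2/5

Apply Bayes' rule, conditioning on where the car actually is.
If it is behind door 1 (prior 1/3): door 3 is available but not opened, probability 2/3; weight (1/3)·(2/3) = 2/9.
If it is behind door 2 (prior 1/3): the host opened door 2, so this case is ruled out; weight (1/3)·0 = 0.
If it is behind door 3 (prior 1/3): only door 2 is available, probability 1; weight (1/3)·1 = 1/3.
The weights sum to 5/9.
So P(the car behind door 1 | the host opened door 2) = (2/9) / (5/9) = 2/5.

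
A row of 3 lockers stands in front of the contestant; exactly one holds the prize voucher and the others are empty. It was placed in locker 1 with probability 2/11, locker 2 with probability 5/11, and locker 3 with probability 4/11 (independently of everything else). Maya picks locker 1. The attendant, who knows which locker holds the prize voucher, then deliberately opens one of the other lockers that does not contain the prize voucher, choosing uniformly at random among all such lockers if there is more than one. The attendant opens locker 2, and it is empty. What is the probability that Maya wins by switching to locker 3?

4/5

Consider each possible location of the prize voucher in turn.
If it is in locker 1 (prior 2/11): the attendant has 2 equally likely choices, so probability 1/2; weight (2/11)·(1/2) = 1/11.
If it is in locker 2 (prior 5/11): the attendant opened locker 2, so this case is ruled out; weight (5/11)·0 = 0.
If it is in locker 3 (prior 4/11): the attendant has no choice, probability 1; weight (4/11)·1 = 4/11.
The weights sum to 5/11.
So P(the prize voucher in locker 3 | the attendant opened locker 2) = (4/11) / (5/11) = 4/5.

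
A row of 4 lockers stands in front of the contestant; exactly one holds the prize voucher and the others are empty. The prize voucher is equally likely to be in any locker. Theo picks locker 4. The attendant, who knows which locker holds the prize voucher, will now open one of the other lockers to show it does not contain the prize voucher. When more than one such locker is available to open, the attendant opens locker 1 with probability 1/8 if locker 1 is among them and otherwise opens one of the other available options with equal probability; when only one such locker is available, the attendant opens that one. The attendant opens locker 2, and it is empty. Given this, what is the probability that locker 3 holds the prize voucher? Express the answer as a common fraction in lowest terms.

14/29

Condition on the true location of the prize voucher.
If it is in locker 1 (prior 1/4): locker 1 holds the prize so is unavailable; the attendant chooses uniformly among the 2 others, probability 1/2; weight (1/4)·(1/2) = 1/8.
If it is in locker 2 (prior 1/4): the attendant opened locker 2, so this case is ruled out; weight (1/4)·0 = 0.
If it is in locker 3 (prior 1/4): locker 1 is available but not opened, probability 7/8; weight (1/4)·(7/8) = 7/32.
If it is in locker 4 (prior 1/4): locker 1 is available but not opened; locker 2 gets probability (1 − 1/8)/2 = 7/16; weight (1/4)·(7/16) = 7/64.
The weights sum to 29/64.
So P(the prize voucher in locker 3 | the attendant opened locker 2) = (7/32) / (29/64) = 14/29.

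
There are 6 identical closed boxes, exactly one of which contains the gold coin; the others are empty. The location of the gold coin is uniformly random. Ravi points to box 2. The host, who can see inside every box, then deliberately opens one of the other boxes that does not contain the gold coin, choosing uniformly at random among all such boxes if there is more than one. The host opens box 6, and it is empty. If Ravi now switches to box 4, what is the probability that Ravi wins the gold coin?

Apply Bayes' rule, conditioning on where the gold coin actually is.
If it is in any of boxes 1, 3, 4, and 5 (prior 1/6 each): the host has 4 equally likely choices, so probability 1/4; weight (1/6)·(1/4) = 1/24 each.
If it is in box 2 (prior 1/6): the host has 5 equally likely choices, so probability 1/5; weight (1/6)·(1/5) = 1/30.
If it is in box 6 (prior 1/6): the host opened box 6, so this case is ruled out; weight (1/6)·0 = 0.
The weights sum to 1/5.
So P(the gold coin in box 4 | the host opened box 6) = (1/24) / (1/5) = 5/24.

5/24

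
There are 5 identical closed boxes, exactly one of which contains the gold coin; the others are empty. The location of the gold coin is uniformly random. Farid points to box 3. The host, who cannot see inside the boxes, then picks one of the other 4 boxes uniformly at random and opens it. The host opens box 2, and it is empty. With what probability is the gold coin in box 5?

Consider each possible location of the gold coin in turn.
If it is in any of boxes 1, 3, 4, and 5 (prior 1/5 each): the host picks box 2 with probability 1/4 regardless, and it is not the prize; weight (1/5)·(1/4) = 1/20 each.
If it is in box 2 (prior 1/5): the host opened box 2, so this case is ruled out; weight (1/5)·0 = 0.
The weights sum to 1/5.
So P(the gold coin in box 5 | the host opened box 2) = (1/20) / (1/5) = 1/4.

1/4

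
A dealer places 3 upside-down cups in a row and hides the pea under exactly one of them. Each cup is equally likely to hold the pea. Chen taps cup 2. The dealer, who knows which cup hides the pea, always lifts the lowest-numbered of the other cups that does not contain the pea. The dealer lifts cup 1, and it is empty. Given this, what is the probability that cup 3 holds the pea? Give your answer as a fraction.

Consider each possible location of the pea in turn.
If it is under cup 1 (prior 1/3): the dealer opened cup 1, so this case is ruled out; weight (1/3)·0 = 0.
If it is under either of cups 2 and 3 (prior 1/3 each): cup 1 is the lowest-numbered option available, probability 1; weight (1/3)·1 = 1/3 each.
The weights sum to 2/3.
So P(the pea under cup 3 | the dealer opened cup 1) = (1/3) / (2/3) = 1/2.

1/2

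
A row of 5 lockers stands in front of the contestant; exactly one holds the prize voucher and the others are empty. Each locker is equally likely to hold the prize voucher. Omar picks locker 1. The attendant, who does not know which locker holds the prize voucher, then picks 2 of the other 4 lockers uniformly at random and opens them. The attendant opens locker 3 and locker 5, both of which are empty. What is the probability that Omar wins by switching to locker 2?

1/3

Apply Bayes' rule, conditioning on where the prize voucher actually is.
If it is in any of lockers 1, 2, and 4 (prior 1/5 each): the attendant picks exactly this set with probability 1/6 regardless, and none is the prize; weight (1/5)·(1/6) = 1/30 each.
If it is in either of lockers 3 and 5 (prior 1/5 each): that locker was opened and seen not to hold the prize — ruled out; weight (1/5)·0 = 0 each.
The weights sum to 1/10.
So P(the prize voucher in locker 2 | the attendant opened locker 3 and locker 5) = (1/30) / (1/10) = 1/3.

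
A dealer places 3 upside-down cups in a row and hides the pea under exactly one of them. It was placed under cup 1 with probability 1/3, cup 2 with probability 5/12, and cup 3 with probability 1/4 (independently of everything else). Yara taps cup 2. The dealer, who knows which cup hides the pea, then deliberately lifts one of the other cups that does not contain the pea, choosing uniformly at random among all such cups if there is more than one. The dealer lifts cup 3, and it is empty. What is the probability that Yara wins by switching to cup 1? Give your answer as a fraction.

8/13

Condition on the true location of the pea.
If it is under cup 1 (prior 1/3): the dealer has no choice, probability 1; weight (1/3)·1 = 1/3.
If it is under cup 2 (prior 5/12): the dealer has 2 equally likely choices, so probability 1/2; weight (5/12)·(1/2) = 5/24.
If it is under cup 3 (prior 1/4): the dealer opened cup 3, so this case is ruled out; weight (1/4)·0 = 0.
The weights sum to 13/24.
So P(the pea under cup 1 | the dealer opened cup 3) = (1/3) / (13/24) = 8/13.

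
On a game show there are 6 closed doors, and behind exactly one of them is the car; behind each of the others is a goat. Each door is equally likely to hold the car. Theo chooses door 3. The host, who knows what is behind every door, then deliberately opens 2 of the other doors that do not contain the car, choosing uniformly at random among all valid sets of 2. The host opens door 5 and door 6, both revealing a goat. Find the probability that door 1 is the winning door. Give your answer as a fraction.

Consider each possible location of the car in turn.
If it is behind any of doors 1, 2, and 4 (prior 1/6 each): the host has 6 equally likely choices, so probability 1/6; weight (1/6)·(1/6) = 1/36 each.
If it is behind door 3 (prior 1/6): the host has 10 equally likely choices, so probability 1/10; weight (1/6)·(1/10) = 1/60.
If it is behind either of doors 5 and 6 (prior 1/6 each): that door was opened and seen not to hold the prize — ruled out; weight (1/6)·0 = 0 each.
The weights sum to 1/10.
So P(the car behind door 1 | the host opened door 5 and door 6) = (1/36) / (1/10) = 5/18.

5/18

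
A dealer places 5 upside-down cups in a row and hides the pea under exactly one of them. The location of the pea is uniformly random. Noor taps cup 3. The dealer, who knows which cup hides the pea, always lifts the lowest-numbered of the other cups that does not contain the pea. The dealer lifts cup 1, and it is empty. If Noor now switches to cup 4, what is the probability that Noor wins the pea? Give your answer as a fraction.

Apply Bayes' rule, conditioning on where the pea actually is.
If it is under cup 1 (prior 1/5): the dealer opened cup 1, so this case is ruled out; weight (1/5)·0 = 0.
If it is under any of cups 2, 3, 4, and 5 (prior 1/5 each): cup 1 is the lowest-numbered option available, probability 1; weight (1/5)·1 = 1/5 each.
The weights sum to 4/5.
So P(the pea under cup 4 | the dealer opened cup 1) = (1/5) / (4/5) = 1/4.

1/4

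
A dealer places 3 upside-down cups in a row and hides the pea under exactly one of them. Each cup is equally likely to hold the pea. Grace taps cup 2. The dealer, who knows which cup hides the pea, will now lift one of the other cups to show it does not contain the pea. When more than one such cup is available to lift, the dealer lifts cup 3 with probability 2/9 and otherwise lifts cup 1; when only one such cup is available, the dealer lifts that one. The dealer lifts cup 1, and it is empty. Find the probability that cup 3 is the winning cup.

9/16

Apply Bayes' rule, conditioning on where the pea actually is.
If it is under cup 1 (prior 1/3): the dealer opened cup 1, so this case is ruled out; weight (1/3)·0 = 0.
If it is under cup 2 (prior 1/3): cup 3 is available but not opened, probability 7/9; weight (1/3)·(7/9) = 7/27.
If it is under cup 3 (prior 1/3): only cup 1 is available, probability 1; weight (1/3)·1 = 1/3.
The weights sum to 16/27.
So P(the pea under cup 3 | the dealer opened cup 1) = (1/3) / (16/27) = 9/16.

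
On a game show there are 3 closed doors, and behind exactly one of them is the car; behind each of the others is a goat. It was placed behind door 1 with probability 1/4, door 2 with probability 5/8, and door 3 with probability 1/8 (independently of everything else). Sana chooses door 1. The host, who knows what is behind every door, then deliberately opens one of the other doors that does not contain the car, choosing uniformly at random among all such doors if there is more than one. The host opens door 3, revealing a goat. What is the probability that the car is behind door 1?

1/6

Apply Bayes' rule, conditioning on where the car actually is.
If it is behind door 1 (prior 1/4): the host has 2 equally likely choices, so probability 1/2; weight (1/4)·(1/2) = 1/8.
If it is behind door 2 (prior 5/8): the host has no choice, probability 1; weight (5/8)·1 = 5/8.
If it is behind door 3 (prior 1/8): the host opened door 3, so this case is ruled out; weight (1/8)·0 = 0.
The weights sum to 3/4.
So P(the car behind door 1 | the host opened door 3) = (1/8) / (3/4) = 1/6.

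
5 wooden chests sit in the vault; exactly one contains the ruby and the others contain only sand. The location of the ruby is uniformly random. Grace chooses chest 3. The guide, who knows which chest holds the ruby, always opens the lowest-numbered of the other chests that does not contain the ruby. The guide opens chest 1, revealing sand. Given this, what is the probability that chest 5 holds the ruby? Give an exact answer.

1/4

Apply Bayes' rule, conditioning on where the ruby actually is.
If it is in chest 1 (prior 1/5): the guide opened chest 1, so this case is ruled out; weight (1/5)·0 = 0.
If it is in any of chests 2, 3, 4, and 5 (prior 1/5 each): chest 1 is the lowest-numbered option available, probability 1; weight (1/5)·1 = 1/5 each.
The weights sum to 4/5.
So P(the ruby in chest 5 | the guide opened chest 1) = (1/5) / (4/5) = 1/4.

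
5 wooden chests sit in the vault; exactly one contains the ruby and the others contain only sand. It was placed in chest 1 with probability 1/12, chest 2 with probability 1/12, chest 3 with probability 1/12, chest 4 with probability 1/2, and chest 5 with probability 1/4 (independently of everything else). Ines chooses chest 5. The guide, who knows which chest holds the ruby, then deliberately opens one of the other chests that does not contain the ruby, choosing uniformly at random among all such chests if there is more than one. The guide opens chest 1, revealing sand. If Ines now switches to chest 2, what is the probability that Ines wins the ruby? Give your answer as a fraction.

Consider each possible location of the ruby in turn.
If it is in chest 1 (prior 1/12): the guide opened chest 1, so this case is ruled out; weight (1/12)·0 = 0.
If it is in either of chests 2 and 3 (prior 1/12 each): the guide has 3 equally likely choices, so probability 1/3; weight (1/12)·(1/3) = 1/36 each.
If it is in chest 4 (prior 1/2): the guide has 3 equally likely choices, so probability 1/3; weight (1/2)·(1/3) = 1/6.
If it is in chest 5 (prior 1/4): the guide has 4 equally likely choices, so probability 1/4; weight (1/4)·(1/4) = 1/16.
The weights sum to 41/144.
So P(the ruby in chest 2 | the guide opened chest 1) = (1/36) / (41/144) = 4/41.

4/41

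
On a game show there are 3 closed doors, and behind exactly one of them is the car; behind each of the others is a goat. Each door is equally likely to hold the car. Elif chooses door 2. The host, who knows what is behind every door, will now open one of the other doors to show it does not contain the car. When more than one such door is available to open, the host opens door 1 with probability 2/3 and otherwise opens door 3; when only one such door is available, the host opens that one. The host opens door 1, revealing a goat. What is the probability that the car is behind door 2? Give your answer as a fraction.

Consider each possible location of the car in turn.
If it is behind door 1 (prior 1/3): the host opened door 1, so this case is ruled out; weight (1/3)·0 = 0.
If it is behind door 2 (prior 1/3): door 1 is available, opened with probability 2/3; weight (1/3)·(2/3) = 2/9.
If it is behind door 3 (prior 1/3): only door 1 is available, probability 1; weight (1/3)·1 = 1/3.
The weights sum to 5/9.
So P(the car behind door 2 | the host opened door 1) = (2/9) / (5/9) = 2/5.

2/5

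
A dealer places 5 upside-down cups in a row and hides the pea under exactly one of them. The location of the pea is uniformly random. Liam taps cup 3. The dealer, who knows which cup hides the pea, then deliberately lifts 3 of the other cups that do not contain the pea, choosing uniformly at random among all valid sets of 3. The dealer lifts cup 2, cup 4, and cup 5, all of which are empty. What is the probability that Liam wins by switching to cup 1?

Condition on the true location of the pea.
If it is under cup 1 (prior 1/5): the dealer has no choice, probability 1; weight (1/5)·1 = 1/5.
If it is under any of cups 2, 4, and 5 (prior 1/5 each): that cup was opened and seen not to hold the prize — ruled out; weight (1/5)·0 = 0 each.
If it is under cup 3 (prior 1/5): the dealer has 4 equally likely choices, so probability 1/4; weight (1/5)·(1/4) = 1/20.
The weights sum to 1/4.
So P(the pea under cup 1 | the dealer opened cup 2, cup 4, and cup 5) = (1/5) / (1/4) = 4/5.

4/5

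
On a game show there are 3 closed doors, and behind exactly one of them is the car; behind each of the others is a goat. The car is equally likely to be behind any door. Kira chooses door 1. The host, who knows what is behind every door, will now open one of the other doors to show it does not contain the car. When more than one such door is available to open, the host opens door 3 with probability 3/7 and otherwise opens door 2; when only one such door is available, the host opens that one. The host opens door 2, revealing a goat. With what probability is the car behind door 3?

7/11

Apply Bayes' rule, conditioning on where the car actually is.
If it is behind door 1 (prior 1/3): door 3 is available but not opened, probability 4/7; weight (1/3)·(4/7) = 4/21.
If it is behind door 2 (prior 1/3): the host opened door 2, so this case is ruled out; weight (1/3)·0 = 0.
If it is behind door 3 (prior 1/3): only door 2 is available, probability 1; weight (1/3)·1 = 1/3.
The weights sum to 11/21.
So P(the car behind door 3 | the host opened door 2) = (1/3) / (11/21) = 7/11.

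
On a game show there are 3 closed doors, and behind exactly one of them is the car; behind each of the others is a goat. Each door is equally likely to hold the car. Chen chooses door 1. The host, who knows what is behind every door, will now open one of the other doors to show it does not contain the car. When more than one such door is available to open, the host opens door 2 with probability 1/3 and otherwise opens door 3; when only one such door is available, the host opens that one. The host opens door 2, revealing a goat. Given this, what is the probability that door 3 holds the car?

3/4

Apply Bayes' rule, conditioning on where the car actually is.
If it is behind door 1 (prior 1/3): door 2 is available, opened with probability 1/3; weight (1/3)·(1/3) = 1/9.
If it is behind door 2 (prior 1/3): the host opened door 2, so this case is ruled out; weight (1/3)·0 = 0.
If it is behind door 3 (prior 1/3): only door 2 is available, probability 1; weight (1/3)·1 = 1/3.
The weights sum to 4/9.
So P(the car behind door 3 | the host opened door 2) = (1/3) / (4/9) = 3/4.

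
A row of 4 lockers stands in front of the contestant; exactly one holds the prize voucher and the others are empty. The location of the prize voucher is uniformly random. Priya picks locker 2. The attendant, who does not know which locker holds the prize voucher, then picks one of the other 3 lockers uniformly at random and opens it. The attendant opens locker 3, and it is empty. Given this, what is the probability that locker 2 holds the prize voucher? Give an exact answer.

Because the attendant chose which locker to open without knowing where the prize voucher is, the choice is independent of the prize location. Learning that locker 3 does not hold the prize voucher simply rules out that one location and leaves the remaining 3 lockers still equally likely by symmetry.
So P(the prize voucher in locker 2) = 1/3.

1/3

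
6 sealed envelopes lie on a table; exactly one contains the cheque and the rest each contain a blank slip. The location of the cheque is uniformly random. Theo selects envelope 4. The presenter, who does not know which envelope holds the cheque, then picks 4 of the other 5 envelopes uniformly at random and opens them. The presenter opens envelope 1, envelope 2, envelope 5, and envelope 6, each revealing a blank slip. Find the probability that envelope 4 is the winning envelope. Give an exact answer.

1/2

Consider each possible location of the cheque in turn.
If it is in any of envelopes 1, 2, 5, and 6 (prior 1/6 each): that envelope was opened and seen not to hold the prize — ruled out; weight (1/6)·0 = 0 each.
If it is in either of envelopes 3 and 4 (prior 1/6 each): the presenter picks exactly this set with probability 1/5 regardless, and none is the prize; weight (1/6)·(1/5) = 1/30 each.
The weights sum to 1/15.
So P(the cheque in envelope 4 | the presenter opened envelope 1, envelope 2, envelope 5, and envelope 6) = (1/30) / (1/15) = 1/2.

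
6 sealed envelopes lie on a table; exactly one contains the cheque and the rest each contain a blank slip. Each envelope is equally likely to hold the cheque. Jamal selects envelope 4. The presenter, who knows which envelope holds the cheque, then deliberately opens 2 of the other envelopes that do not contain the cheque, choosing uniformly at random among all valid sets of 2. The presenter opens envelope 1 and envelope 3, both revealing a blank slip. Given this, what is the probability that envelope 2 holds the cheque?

Condition on the true location of the cheque.
If it is in either of envelopes 1 and 3 (prior 1/6 each): that envelope was opened and seen not to hold the prize — ruled out; weight (1/6)·0 = 0 each.
If it is in any of envelopes 2, 5, and 6 (prior 1/6 each): the presenter has 6 equally likely choices, so probability 1/6; weight (1/6)·(1/6) = 1/36 each.
If it is in envelope 4 (prior 1/6): the presenter has 10 equally likely choices, so probability 1/10; weight (1/6)·(1/10) = 1/60.
The weights sum to 1/10.
So P(the cheque in envelope 2 | the presenter opened envelope 1 and envelope 3) = (1/36) / (1/10) = 5/18.

5/18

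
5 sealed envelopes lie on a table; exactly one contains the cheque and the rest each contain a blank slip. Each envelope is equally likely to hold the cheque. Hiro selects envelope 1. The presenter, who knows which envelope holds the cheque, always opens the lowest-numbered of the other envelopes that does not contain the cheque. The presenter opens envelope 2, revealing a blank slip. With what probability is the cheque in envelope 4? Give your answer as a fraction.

1/4

Condition on the true location of the cheque.
If it is in any of envelopes 1, 3, 4, and 5 (prior 1/5 each): envelope 2 is the lowest-numbered option available, probability 1; weight (1/5)·1 = 1/5 each.
If it is in envelope 2 (prior 1/5): the presenter opened envelope 2, so this case is ruled out; weight (1/5)·0 = 0.
The weights sum to 4/5.
So P(the cheque in envelope 4 | the presenter opened envelope 2) = (1/5) / (4/5) = 1/4.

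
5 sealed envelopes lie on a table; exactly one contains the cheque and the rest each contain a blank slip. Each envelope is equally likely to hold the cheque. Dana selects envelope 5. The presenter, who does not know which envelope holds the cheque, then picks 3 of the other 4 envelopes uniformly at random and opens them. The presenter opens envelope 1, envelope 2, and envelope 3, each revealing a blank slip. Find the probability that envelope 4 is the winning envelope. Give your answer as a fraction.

1/2

Condition on the true location of the cheque.
If it is in any of envelopes 1, 2, and 3 (prior 1/5 each): that envelope was opened and seen not to hold the prize — ruled out; weight (1/5)·0 = 0 each.
If it is in either of envelopes 4 and 5 (prior 1/5 each): the presenter picks exactly this set with probability 1/4 regardless, and none is the prize; weight (1/5)·(1/4) = 1/20 each.
The weights sum to 1/10.
So P(the cheque in envelope 4 | the presenter opened envelope 1, envelope 2, and envelope 3) = (1/20) / (1/10) = 1/2.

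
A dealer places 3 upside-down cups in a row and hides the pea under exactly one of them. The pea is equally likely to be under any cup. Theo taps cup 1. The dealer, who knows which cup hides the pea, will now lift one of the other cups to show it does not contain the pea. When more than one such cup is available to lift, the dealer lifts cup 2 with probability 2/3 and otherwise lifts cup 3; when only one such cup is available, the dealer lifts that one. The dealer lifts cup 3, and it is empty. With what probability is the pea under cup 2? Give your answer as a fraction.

3/4

Condition on the true location of the pea.
If it is under cup 1 (prior 1/3): cup 2 is available but not opened, probability 1/3; weight (1/3)·(1/3) = 1/9.
If it is under cup 2 (prior 1/3): only cup 3 is available, probability 1; weight (1/3)·1 = 1/3.
If it is under cup 3 (prior 1/3): the dealer opened cup 3, so this case is ruled out; weight (1/3)·0 = 0.
The weights sum to 4/9.
So P(the pea under cup 2 | the dealer opened cup 3) = (1/3) / (4/9) = 3/4.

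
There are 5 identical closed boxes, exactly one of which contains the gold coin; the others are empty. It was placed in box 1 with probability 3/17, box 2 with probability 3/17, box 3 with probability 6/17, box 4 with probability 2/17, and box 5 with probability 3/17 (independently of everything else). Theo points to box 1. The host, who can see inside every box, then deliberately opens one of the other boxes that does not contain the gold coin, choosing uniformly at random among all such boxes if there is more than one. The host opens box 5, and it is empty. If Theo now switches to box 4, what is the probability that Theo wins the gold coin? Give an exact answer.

8/53

Condition on the true location of the gold coin.
If it is in box 1 (prior 3/17): the host has 4 equally likely choices, so probability 1/4; weight (3/17)·(1/4) = 3/68.
If it is in box 2 (prior 3/17): the host has 3 equally likely choices, so probability 1/3; weight (3/17)·(1/3) = 1/17.
If it is in box 3 (prior 6/17): the host has 3 equally likely choices, so probability 1/3; weight (6/17)·(1/3) = 2/17.
If it is in box 4 (prior 2/17): the host has 3 equally likely choices, so probability 1/3; weight (2/17)·(1/3) = 2/51.
If it is in box 5 (prior 3/17): the host opened box 5, so this case is ruled out; weight (3/17)·0 = 0.
The weights sum to 53/204.
So P(the gold coin in box 4 | the host opened box 5) = (2/51) / (53/204) = 8/53.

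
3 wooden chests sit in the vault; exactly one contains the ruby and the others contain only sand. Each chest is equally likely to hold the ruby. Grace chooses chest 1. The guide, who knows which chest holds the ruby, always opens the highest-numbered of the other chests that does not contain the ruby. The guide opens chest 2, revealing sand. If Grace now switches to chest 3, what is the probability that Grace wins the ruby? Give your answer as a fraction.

1

Consider each possible location of the ruby in turn.
If it is in chest 1 (prior 1/3): the guide would have opened chest 3 instead, probability 0; weight (1/3)·0 = 0.
If it is in chest 2 (prior 1/3): the guide opened chest 2, so this case is ruled out; weight (1/3)·0 = 0.
If it is in chest 3 (prior 1/3): chest 2 is the highest-numbered option available, probability 1; weight (1/3)·1 = 1/3.
The weights sum to 1/3.
So P(the ruby in chest 3 | the guide opened chest 2) = (1/3) / (1/3) = 1.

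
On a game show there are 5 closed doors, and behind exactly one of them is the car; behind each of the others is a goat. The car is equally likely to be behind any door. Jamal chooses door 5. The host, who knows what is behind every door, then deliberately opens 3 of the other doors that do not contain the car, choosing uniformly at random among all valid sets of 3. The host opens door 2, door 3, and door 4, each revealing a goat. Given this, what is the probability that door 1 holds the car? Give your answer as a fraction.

4/5

Consider each possible location of the car in turn.
If it is behind door 1 (prior 1/5): the host has no choice, probability 1; weight (1/5)·1 = 1/5.
If it is behind any of doors 2, 3, and 4 (prior 1/5 each): that door was opened and seen not to hold the prize — ruled out; weight (1/5)·0 = 0 each.
If it is behind door 5 (prior 1/5): the host has 4 equally likely choices, so probability 1/4; weight (1/5)·(1/4) = 1/20.
The weights sum to 1/4.
So P(the car behind door 1 | the host opened door 2, door 3, and door 4) = (1/5) / (1/4) = 4/5.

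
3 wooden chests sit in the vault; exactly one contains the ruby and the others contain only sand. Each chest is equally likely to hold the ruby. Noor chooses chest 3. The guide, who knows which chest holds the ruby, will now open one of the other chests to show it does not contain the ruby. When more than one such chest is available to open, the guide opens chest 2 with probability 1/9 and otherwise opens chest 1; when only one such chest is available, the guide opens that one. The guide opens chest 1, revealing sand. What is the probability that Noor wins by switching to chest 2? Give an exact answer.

Condition on the true location of the ruby.
If it is in chest 1 (prior 1/3): the guide opened chest 1, so this case is ruled out; weight (1/3)·0 = 0.
If it is in chest 2 (prior 1/3): only chest 1 is available, probability 1; weight (1/3)·1 = 1/3.
If it is in chest 3 (prior 1/3): chest 2 is available but not opened, probability 8/9; weight (1/3)·(8/9) = 8/27.
The weights sum to 17/27.
So P(the ruby in chest 2 | the guide opened chest 1) = (1/3) / (17/27) = 9/17.

9/17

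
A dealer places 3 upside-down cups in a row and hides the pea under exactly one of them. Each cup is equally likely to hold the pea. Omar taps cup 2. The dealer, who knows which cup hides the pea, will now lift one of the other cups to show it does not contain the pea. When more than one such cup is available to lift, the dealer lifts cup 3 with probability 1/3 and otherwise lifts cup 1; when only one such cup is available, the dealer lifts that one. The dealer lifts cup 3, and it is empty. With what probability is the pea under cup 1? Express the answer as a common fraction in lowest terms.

Condition on the true location of the pea.
If it is under cup 1 (prior 1/3): only cup 3 is available, probability 1; weight (1/3)·1 = 1/3.
If it is under cup 2 (prior 1/3): cup 3 is available, opened with probability 1/3; weight (1/3)·(1/3) = 1/9.
If it is under cup 3 (prior 1/3): the dealer opened cup 3, so this case is ruled out; weight (1/3)·0 = 0.
The weights sum to 4/9.
So P(the pea under cup 1 | the dealer opened cup 3) = (1/3) / (4/9) = 3/4.

3/4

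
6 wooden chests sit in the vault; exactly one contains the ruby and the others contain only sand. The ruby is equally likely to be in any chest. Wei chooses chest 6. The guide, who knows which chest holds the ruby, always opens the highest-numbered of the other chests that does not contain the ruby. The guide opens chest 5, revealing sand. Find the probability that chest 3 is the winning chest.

1/5

Apply Bayes' rule, conditioning on where the ruby actually is.
If it is in any of chests 1, 2, 3, 4, and 6 (prior 1/6 each): chest 5 is the highest-numbered option available, probability 1; weight (1/6)·1 = 1/6 each.
If it is in chest 5 (prior 1/6): the guide opened chest 5, so this case is ruled out; weight (1/6)·0 = 0.
The weights sum to 5/6.
So P(the ruby in chest 3 | the guide opened chest 5) = (1/6) / (5/6) = 1/5.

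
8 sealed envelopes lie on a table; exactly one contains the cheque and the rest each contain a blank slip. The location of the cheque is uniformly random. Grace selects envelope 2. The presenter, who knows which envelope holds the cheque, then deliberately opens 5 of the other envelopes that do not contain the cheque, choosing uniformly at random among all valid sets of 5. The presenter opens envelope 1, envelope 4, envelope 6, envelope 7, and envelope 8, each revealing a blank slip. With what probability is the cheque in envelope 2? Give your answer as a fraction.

1/8

Consider each possible location of the cheque in turn.
If it is in any of envelopes 1, 4, 6, 7, and 8 (prior 1/8 each): that envelope was opened and seen not to hold the prize — ruled out; weight (1/8)·0 = 0 each.
If it is in envelope 2 (prior 1/8): the presenter has 21 equally likely choices, so probability 1/21; weight (1/8)·(1/21) = 1/168.
If it is in either of envelopes 3 and 5 (prior 1/8 each): the presenter has 6 equally likely choices, so probability 1/6; weight (1/8)·(1/6) = 1/48 each.
The weights sum to 1/21.
So P(the cheque in envelope 2 | the presenter opened envelope 1, envelope 4, envelope 6, envelope 7, and envelope 8) = (1/168) / (1/21) = 1/8.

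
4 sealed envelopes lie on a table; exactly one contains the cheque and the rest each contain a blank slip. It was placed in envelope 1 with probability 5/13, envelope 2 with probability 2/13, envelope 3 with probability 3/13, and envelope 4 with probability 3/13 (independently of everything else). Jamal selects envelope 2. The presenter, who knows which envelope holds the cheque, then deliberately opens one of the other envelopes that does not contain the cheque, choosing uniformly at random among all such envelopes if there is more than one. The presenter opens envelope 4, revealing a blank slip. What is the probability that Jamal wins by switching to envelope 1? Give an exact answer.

15/28

Apply Bayes' rule, conditioning on where the cheque actually is.
If it is in envelope 1 (prior 5/13): the presenter has 2 equally likely choices, so probability 1/2; weight (5/13)·(1/2) = 5/26.
If it is in envelope 2 (prior 2/13): the presenter has 3 equally likely choices, so probability 1/3; weight (2/13)·(1/3) = 2/39.
If it is in envelope 3 (prior 3/13): the presenter has 2 equally likely choices, so probability 1/2; weight (3/13)·(1/2) = 3/26.
If it is in envelope 4 (prior 3/13): the presenter opened envelope 4, so this case is ruled out; weight (3/13)·0 = 0.
The weights sum to 14/39.
So P(the cheque in envelope 1 | the presenter opened envelope 4) = (5/26) / (14/39) = 15/28.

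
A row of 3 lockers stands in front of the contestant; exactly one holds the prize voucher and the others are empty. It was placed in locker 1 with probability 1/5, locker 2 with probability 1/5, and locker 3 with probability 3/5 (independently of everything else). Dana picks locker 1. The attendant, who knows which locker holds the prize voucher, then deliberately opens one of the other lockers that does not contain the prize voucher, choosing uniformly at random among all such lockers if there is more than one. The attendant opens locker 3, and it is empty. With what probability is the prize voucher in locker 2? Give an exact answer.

Apply Bayes' rule, conditioning on where the prize voucher actually is.
If it is in locker 1 (prior 1/5): the attendant has 2 equally likely choices, so probability 1/2; weight (1/5)·(1/2) = 1/10.
If it is in locker 2 (prior 1/5): the attendant has no choice, probability 1; weight (1/5)·1 = 1/5.
If it is in locker 3 (prior 3/5): the attendant opened locker 3, so this case is ruled out; weight (3/5)·0 = 0.
The weights sum to 3/10.
So P(the prize voucher in locker 2 | the attendant opened locker 3) = (1/5) / (3/10) = 2/3.

2/3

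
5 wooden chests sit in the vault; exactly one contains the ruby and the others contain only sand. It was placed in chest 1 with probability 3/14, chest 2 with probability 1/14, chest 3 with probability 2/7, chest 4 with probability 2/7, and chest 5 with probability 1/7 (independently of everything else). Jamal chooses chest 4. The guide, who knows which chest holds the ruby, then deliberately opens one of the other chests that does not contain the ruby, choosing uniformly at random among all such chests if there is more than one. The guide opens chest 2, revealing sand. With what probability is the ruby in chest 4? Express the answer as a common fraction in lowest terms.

1/4

Apply Bayes' rule, conditioning on where the ruby actually is.
If it is in chest 1 (prior 3/14): the guide has 3 equally likely choices, so probability 1/3; weight (3/14)·(1/3) = 1/14.
If it is in chest 2 (prior 1/14): the guide opened chest 2, so this case is ruled out; weight (1/14)·0 = 0.
If it is in chest 3 (prior 2/7): the guide has 3 equally likely choices, so probability 1/3; weight (2/7)·(1/3) = 2/21.
If it is in chest 4 (prior 2/7): the guide has 4 equally likely choices, so probability 1/4; weight (2/7)·(1/4) = 1/14.
If it is in chest 5 (prior 1/7): the guide has 3 equally likely choices, so probability 1/3; weight (1/7)·(1/3) = 1/21.
The weights sum to 2/7.
So P(the ruby in chest 4 | the guide opened chest 2) = (1/14) / (2/7) = 1/4.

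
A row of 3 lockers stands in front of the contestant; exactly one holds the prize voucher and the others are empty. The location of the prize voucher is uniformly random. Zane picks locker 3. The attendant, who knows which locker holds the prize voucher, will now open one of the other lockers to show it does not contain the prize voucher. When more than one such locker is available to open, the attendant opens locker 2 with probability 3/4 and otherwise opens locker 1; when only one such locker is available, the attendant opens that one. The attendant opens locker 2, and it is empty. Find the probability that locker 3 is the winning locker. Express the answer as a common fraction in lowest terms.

3/7

Apply Bayes' rule, conditioning on where the prize voucher actually is.
If it is in locker 1 (prior 1/3): only locker 2 is available, probability 1; weight (1/3)·1 = 1/3.
If it is in locker 2 (prior 1/3): the attendant opened locker 2, so this case is ruled out; weight (1/3)·0 = 0.
If it is in locker 3 (prior 1/3): locker 2 is available, opened with probability 3/4; weight (1/3)·(3/4) = 1/4.
The weights sum to 7/12.
So P(the prize voucher in locker 3 | the attendant opened locker 2) = (1/4) / (7/12) = 3/7.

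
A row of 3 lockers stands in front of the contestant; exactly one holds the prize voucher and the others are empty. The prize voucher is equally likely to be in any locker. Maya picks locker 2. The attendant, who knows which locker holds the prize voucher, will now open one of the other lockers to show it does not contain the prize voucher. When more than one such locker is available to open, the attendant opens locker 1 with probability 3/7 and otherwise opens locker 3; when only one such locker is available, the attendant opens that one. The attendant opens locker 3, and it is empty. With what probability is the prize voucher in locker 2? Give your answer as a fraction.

Condition on the true location of the prize voucher.
If it is in locker 1 (prior 1/3): only locker 3 is available, probability 1; weight (1/3)·1 = 1/3.
If it is in locker 2 (prior 1/3): locker 1 is available but not opened, probability 4/7; weight (1/3)·(4/7) = 4/21.
If it is in locker 3 (prior 1/3): the attendant opened locker 3, so this case is ruled out; weight (1/3)·0 = 0.
The weights sum to 11/21.
So P(the prize voucher in locker 2 | the attendant opened locker 3) = (4/21) / (11/21) = 4/11.

4/11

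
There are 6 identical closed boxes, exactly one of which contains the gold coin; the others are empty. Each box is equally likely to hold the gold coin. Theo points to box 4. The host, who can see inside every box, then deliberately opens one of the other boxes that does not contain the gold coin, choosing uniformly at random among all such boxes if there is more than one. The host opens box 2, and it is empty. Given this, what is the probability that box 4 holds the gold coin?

1/6

Condition on the true location of the gold coin.
If it is in any of boxes 1, 3, 5, and 6 (prior 1/6 each): the host has 4 equally likely choices, so probability 1/4; weight (1/6)·(1/4) = 1/24 each.
If it is in box 2 (prior 1/6): the host opened box 2, so this case is ruled out; weight (1/6)·0 = 0.
If it is in box 4 (prior 1/6): the host has 5 equally likely choices, so probability 1/5; weight (1/6)·(1/5) = 1/30.
The weights sum to 1/5.
So P(the gold coin in box 4 | the host opened box 2) = (1/30) / (1/5) = 1/6.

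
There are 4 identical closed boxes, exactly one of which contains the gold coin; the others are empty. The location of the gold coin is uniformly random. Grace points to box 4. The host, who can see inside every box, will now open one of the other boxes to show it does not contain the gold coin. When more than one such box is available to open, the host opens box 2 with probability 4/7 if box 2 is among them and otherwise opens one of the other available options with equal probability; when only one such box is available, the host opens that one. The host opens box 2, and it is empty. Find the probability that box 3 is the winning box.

1/3

Apply Bayes' rule, conditioning on where the gold coin actually is.
If it is in any of boxes 1, 3, and 4 (prior 1/4 each): box 2 is available, opened with probability 4/7; weight (1/4)·(4/7) = 1/7 each.
If it is in box 2 (prior 1/4): the host opened box 2, so this case is ruled out; weight (1/4)·0 = 0.
The weights sum to 3/7.
So P(the gold coin in box 3 | the host opened box 2) = (1/7) / (3/7) = 1/3.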